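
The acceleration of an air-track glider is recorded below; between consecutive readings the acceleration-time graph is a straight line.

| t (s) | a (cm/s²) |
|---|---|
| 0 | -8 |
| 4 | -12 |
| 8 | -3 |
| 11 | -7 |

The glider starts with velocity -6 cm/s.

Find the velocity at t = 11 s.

Δv equals the area under the a-t graph; then v = v₀ + Δv.
0–4 s: ½(-8 + -12)(4) = -40 cm/s
4–8 s: ½(-12 + -3)(4) = -30 cm/s
8–11 s: ½(-3 + -7)(3) = -15 cm/s
Δv = -85 cm/s, so v(11) = -6 + (-85) = -91 cm/s.

-91 cm/s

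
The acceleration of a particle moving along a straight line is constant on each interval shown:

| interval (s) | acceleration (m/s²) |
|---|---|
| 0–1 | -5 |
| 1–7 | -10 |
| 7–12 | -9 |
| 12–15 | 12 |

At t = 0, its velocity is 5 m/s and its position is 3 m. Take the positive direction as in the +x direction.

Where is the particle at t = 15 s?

On each constant-a segment, Δv = aΔt and Δx = v₀Δt + ½aΔt²; chain segment to segment.
0–1 s: v starts 5 m/s; Δx = 5·1 + ½·-5·1² = 2.5 m; v ends 0 m/s.
1–7 s: v starts 0 m/s; Δx = 0·6 + ½·-10·6² = -180 m; v ends -60 m/s.
7–12 s: v starts -60 m/s; Δx = -60·5 + ½·-9·5² = -412.5 m; v ends -105 m/s.
12–15 s: v starts -105 m/s; Δx = -105·3 + ½·12·3² = -261 m; v ends -69 m/s.
x(15) = 3 + Σ Δx = -848 m.

-848 m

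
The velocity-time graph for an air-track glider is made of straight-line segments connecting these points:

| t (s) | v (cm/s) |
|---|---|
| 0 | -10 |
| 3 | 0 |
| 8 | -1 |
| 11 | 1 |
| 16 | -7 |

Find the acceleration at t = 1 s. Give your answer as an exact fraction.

Acceleration is the slope of the v-t graph on 0–3 s: (0 − -10)/(3 − 0) = 10/3 cm/s².

10/3 cm/s²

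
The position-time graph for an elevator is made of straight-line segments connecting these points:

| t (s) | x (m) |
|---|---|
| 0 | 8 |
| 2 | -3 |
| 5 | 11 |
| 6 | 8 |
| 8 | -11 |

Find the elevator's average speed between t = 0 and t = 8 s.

5.875 m/s

Average speed = (total path length)/(elapsed time); on a piecewise-linear x-t graph the path length is Σ|Δx|.
0–2 s: |Δx| = |-3 − 8| = 11 m
2–5 s: |Δx| = |11 − -3| = 14 m
5–6 s: |Δx| = |8 − 11| = 3 m
6–8 s: |Δx| = |-11 − 8| = 19 m
Total path = 47 m; average speed = 47/8 = 5.875 m/s.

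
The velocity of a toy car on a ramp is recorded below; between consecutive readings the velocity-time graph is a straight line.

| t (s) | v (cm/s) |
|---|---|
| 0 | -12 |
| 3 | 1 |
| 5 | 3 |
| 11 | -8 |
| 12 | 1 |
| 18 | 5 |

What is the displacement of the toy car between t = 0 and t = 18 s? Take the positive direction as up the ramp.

-13 cm

Net displacement equals the area under the velocity-time graph (areas below the axis count negative).
0–3 s: ½(-12 + 1)(3) = -16.5 cm
3–5 s: ½(1 + 3)(2) = 4 cm
5–11 s: ½(3 + -8)(6) = -15 cm
11–12 s: ½(-8 + 1)(1) = -3.5 cm
12–18 s: ½(1 + 5)(6) = 18 cm
Net displacement = -13 cm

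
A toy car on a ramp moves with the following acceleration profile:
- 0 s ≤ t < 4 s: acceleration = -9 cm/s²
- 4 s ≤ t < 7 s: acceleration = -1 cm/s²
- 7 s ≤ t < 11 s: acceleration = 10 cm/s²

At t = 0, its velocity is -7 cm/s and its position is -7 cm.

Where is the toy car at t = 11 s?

-344.5 cm

On each constant-a segment, Δv = aΔt and Δx = v₀Δt + ½aΔt²; chain segment to segment.
0–4 s: v starts -7 cm/s; Δx = -7·4 + ½·-9·4² = -100 cm; v ends -43 cm/s.
4–7 s: v starts -43 cm/s; Δx = -43·3 + ½·-1·3² = -133.5 cm; v ends -46 cm/s.
7–11 s: v starts -46 cm/s; Δx = -46·4 + ½·10·4² = -104 cm; v ends -6 cm/s.
x(11) = -7 + Σ Δx = -344.5 cm.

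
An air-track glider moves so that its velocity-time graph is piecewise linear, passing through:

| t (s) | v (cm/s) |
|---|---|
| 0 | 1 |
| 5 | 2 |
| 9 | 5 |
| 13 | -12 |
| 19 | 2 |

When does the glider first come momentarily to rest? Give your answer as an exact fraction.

v changes sign on 9–13 s (from 5 to -12); the graph is linear there, so v = 0 at t = 9 + (-5)·(13 − 9)/(-12 − 5) = 173/17 s.

t = 173/17 s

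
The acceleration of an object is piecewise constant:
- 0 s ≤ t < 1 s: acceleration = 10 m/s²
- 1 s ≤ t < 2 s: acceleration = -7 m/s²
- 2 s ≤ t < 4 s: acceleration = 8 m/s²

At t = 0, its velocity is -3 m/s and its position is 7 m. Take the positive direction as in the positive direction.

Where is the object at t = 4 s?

On each constant-a segment, Δv = aΔt and Δx = v₀Δt + ½aΔt²; chain segment to segment.
0–1 s: v starts -3 m/s; Δx = -3·1 + ½·10·1² = 2 m; v ends 7 m/s.
1–2 s: v starts 7 m/s; Δx = 7·1 + ½·-7·1² = 3.5 m; v ends 0 m/s.
2–4 s: v starts 0 m/s; Δx = 0·2 + ½·8·2² = 16 m; v ends 16 m/s.
x(4) = 7 + Σ Δx = 28.5 m.

28.5 m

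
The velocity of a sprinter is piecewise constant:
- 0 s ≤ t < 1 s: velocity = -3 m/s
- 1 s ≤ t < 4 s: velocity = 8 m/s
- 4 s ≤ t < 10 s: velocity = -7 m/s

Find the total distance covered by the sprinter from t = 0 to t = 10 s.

Total distance travelled is ∫|v| dt — sum the magnitudes of each area piece.
0–1 s: |-3| × 1 = 3 m
1–4 s: |8| × 3 = 24 m
4–10 s: |-7| × 6 = 42 m
Total distance = 69 m

69 m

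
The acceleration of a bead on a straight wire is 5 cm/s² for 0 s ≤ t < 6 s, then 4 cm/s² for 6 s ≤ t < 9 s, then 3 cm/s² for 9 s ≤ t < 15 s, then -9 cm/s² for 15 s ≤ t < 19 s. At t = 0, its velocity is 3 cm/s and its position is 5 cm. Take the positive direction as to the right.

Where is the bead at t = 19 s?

734 cm

On each constant-a segment, Δv = aΔt and Δx = v₀Δt + ½aΔt²; chain segment to segment.
0–6 s: v starts 3 cm/s; Δx = 3·6 + ½·5·6² = 108 cm; v ends 33 cm/s.
6–9 s: v starts 33 cm/s; Δx = 33·3 + ½·4·3² = 117 cm; v ends 45 cm/s.
9–15 s: v starts 45 cm/s; Δx = 45·6 + ½·3·6² = 324 cm; v ends 63 cm/s.
15–19 s: v starts 63 cm/s; Δx = 63·4 + ½·-9·4² = 180 cm; v ends 27 cm/s.
x(19) = 5 + Σ Δx = 734 cm.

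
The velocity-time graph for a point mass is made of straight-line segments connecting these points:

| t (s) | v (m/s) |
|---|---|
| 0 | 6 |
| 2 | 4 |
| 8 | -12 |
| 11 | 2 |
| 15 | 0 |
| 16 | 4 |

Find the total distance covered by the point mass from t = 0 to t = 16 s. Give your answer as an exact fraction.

Distance (not displacement) is the total path length: add the absolute areas under v-t.
0–2 s: |½(6 + 4)(2)| = 10 m
2–8 s: v = 0 at t = 3.5 s; triangle areas 3 + 27 = 30 m
8–11 s: v = 0 at t = 74/7 s; triangle areas 108/7 + 3/7 = 111/7 m
11–15 s: |½(2 + 0)(4)| = 4 m
15–16 s: |½(0 + 4)(1)| = 2 m
Total distance = 433/7 m

433/7 m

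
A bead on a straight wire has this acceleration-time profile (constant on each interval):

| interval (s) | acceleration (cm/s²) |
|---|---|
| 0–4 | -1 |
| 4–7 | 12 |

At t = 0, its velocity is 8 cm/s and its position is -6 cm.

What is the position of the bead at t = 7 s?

84 cm

On each constant-a segment, Δv = aΔt and Δx = v₀Δt + ½aΔt²; chain segment to segment.
0–4 s: v starts 8 cm/s; Δx = 8·4 + ½·-1·4² = 24 cm; v ends 4 cm/s.
4–7 s: v starts 4 cm/s; Δx = 4·3 + ½·12·3² = 66 cm; v ends 40 cm/s.
x(7) = -6 + Σ Δx = 84 cm.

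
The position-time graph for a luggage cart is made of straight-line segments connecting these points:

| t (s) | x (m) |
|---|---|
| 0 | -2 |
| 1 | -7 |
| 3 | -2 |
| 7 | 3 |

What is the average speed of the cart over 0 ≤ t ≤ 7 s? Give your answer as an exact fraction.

Average speed = (total path length)/(elapsed time); on a piecewise-linear x-t graph the path length is Σ|Δx|.
0–1 s: |Δx| = |-7 − -2| = 5 m
1–3 s: |Δx| = |-2 − -7| = 5 m
3–7 s: |Δx| = |3 − -2| = 5 m
Total path = 15 m; average speed = 15/7 = 15/7 m/s.

15/7 m/s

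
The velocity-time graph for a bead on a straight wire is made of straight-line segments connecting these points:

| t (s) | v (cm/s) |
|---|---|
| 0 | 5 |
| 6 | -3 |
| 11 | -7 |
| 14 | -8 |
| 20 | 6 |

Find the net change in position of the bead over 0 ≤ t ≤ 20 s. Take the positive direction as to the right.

-47.5 cm

Displacement is the signed area under the v-t curve.
0–6 s: ½(5 + -3)(6) = 6 cm
6–11 s: ½(-3 + -7)(5) = -25 cm
11–14 s: ½(-7 + -8)(3) = -22.5 cm
14–20 s: ½(-8 + 6)(6) = -6 cm
Net displacement = -47.5 cm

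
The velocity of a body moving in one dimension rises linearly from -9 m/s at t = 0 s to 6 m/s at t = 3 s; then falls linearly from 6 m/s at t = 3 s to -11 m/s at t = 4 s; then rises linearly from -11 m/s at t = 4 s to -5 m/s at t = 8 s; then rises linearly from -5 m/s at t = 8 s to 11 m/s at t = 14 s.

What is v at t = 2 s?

1 m/s

On 0–3 s the graph is linear from -9 to 6 m/s: v(2) = -9 + (6 − -9)·(2 − 0)/(3 − 0) = 1 m/s.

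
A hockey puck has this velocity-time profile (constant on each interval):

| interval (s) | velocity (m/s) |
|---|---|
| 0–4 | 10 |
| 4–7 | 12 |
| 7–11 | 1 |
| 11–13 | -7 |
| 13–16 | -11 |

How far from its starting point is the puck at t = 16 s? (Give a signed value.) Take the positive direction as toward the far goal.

Net displacement equals the area under the velocity-time graph (areas below the axis count negative).
0–4 s: 10 × 4 = 40 m
4–7 s: 12 × 3 = 36 m
7–11 s: 1 × 4 = 4 m
11–13 s: -7 × 2 = -14 m
13–16 s: -11 × 3 = -33 m
Net displacement = 33 m

33 m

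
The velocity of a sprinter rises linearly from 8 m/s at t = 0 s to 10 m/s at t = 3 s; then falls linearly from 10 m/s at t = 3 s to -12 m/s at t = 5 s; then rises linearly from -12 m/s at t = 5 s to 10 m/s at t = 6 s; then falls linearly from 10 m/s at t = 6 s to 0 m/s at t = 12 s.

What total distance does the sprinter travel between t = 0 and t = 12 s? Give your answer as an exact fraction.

810/11 m

Total distance travelled is ∫|v| dt — sum the magnitudes of each area piece.
0–3 s: |½(8 + 10)(3)| = 27 m
3–5 s: v = 0 at t = 43/11 s; triangle areas 50/11 + 72/11 = 122/11 m
5–6 s: v = 0 at t = 61/11 s; triangle areas 36/11 + 25/11 = 61/11 m
6–12 s: |½(10 + 0)(6)| = 30 m
Total distance = 810/11 m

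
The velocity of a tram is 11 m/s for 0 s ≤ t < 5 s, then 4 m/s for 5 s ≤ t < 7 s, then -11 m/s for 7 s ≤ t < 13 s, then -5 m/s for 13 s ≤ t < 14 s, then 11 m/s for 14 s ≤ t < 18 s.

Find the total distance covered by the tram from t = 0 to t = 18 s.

178 m

Total distance travelled is ∫|v| dt — sum the magnitudes of each area piece.
0–5 s: |11| × 5 = 55 m
5–7 s: |4| × 2 = 8 m
7–13 s: |-11| × 6 = 66 m
13–14 s: |-5| × 1 = 5 m
14–18 s: |11| × 4 = 44 m
Total distance = 178 m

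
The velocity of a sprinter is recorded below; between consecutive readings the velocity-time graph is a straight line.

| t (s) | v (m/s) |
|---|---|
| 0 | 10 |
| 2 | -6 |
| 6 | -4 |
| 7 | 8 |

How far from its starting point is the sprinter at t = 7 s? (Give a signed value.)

-14 m

Net displacement equals the area under the velocity-time graph (areas below the axis count negative).
0–2 s: ½(10 + -6)(2) = 4 m
2–6 s: ½(-6 + -4)(4) = -20 m
6–7 s: ½(-4 + 8)(1) = 2 m
Net displacement = -14 m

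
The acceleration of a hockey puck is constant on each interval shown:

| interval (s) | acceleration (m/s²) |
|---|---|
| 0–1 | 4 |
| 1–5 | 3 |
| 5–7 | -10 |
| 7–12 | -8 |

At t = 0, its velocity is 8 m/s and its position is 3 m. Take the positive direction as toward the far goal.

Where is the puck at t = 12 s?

On each constant-a segment, Δv = aΔt and Δx = v₀Δt + ½aΔt²; chain segment to segment.
0–1 s: v starts 8 m/s; Δx = 8·1 + ½·4·1² = 10 m; v ends 12 m/s.
1–5 s: v starts 12 m/s; Δx = 12·4 + ½·3·4² = 72 m; v ends 24 m/s.
5–7 s: v starts 24 m/s; Δx = 24·2 + ½·-10·2² = 28 m; v ends 4 m/s.
7–12 s: v starts 4 m/s; Δx = 4·5 + ½·-8·5² = -80 m; v ends -36 m/s.
x(12) = 3 + Σ Δx = 33 m.

33 m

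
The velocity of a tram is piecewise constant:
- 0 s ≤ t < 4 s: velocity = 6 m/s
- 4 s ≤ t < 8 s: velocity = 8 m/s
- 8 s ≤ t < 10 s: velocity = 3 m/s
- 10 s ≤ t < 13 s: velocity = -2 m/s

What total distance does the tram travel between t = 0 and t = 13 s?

68 m

Total distance travelled is ∫|v| dt — sum the magnitudes of each area piece.
0–4 s: |6| × 4 = 24 m
4–8 s: |8| × 4 = 32 m
8–10 s: |3| × 2 = 6 m
10–13 s: |-2| × 3 = 6 m
Total distance = 68 m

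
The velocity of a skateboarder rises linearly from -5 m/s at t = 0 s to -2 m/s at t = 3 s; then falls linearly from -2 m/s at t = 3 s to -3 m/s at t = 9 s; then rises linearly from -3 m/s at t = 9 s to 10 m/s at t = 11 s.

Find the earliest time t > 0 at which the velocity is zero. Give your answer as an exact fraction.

v changes sign on 9–11 s (from -3 to 10); the graph is linear there, so v = 0 at t = 9 + (3)·(11 − 9)/(10 − -3) = 123/13 s.

t = 123/13 s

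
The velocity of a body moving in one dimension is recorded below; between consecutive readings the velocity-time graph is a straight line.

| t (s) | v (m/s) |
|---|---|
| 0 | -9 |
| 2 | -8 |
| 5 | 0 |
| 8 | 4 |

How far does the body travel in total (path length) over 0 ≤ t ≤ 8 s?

Distance (not displacement) is the total path length: add the absolute areas under v-t.
0–2 s: |½(-9 + -8)(2)| = 17 m
2–5 s: |½(-8 + 0)(3)| = 12 m
5–8 s: |½(0 + 4)(3)| = 6 m
Total distance = 35 m

35 m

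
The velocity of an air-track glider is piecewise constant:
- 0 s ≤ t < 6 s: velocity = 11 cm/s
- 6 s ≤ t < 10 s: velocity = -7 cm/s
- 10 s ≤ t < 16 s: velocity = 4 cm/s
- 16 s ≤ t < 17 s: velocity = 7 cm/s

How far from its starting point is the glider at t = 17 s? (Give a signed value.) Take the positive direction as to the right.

Displacement is the signed area under the v-t curve.
0–6 s: 11 × 6 = 66 cm
6–10 s: -7 × 4 = -28 cm
10–16 s: 4 × 6 = 24 cm
16–17 s: 7 × 1 = 7 cm
Net displacement = 69 cm

69 cm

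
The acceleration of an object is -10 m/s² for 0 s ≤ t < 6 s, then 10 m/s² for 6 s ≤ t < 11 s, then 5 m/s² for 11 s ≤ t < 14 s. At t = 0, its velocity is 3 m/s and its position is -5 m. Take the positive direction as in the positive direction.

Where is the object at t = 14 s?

-325.5 m

On each constant-a segment, Δv = aΔt and Δx = v₀Δt + ½aΔt²; chain segment to segment.
0–6 s: v starts 3 m/s; Δx = 3·6 + ½·-10·6² = -162 m; v ends -57 m/s.
6–11 s: v starts -57 m/s; Δx = -57·5 + ½·10·5² = -160 m; v ends -7 m/s.
11–14 s: v starts -7 m/s; Δx = -7·3 + ½·5·3² = 1.5 m; v ends 8 m/s.
x(14) = -5 + Σ Δx = -325.5 m.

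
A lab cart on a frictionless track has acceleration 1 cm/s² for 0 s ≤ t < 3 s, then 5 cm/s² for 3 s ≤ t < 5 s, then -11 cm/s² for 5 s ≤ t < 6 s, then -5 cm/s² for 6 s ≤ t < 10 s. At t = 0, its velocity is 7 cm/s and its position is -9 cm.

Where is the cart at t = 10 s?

On each constant-a segment, Δv = aΔt and Δx = v₀Δt + ½aΔt²; chain segment to segment.
0–3 s: v starts 7 cm/s; Δx = 7·3 + ½·1·3² = 25.5 cm; v ends 10 cm/s.
3–5 s: v starts 10 cm/s; Δx = 10·2 + ½·5·2² = 30 cm; v ends 20 cm/s.
5–6 s: v starts 20 cm/s; Δx = 20·1 + ½·-11·1² = 14.5 cm; v ends 9 cm/s.
6–10 s: v starts 9 cm/s; Δx = 9·4 + ½·-5·4² = -4 cm; v ends -11 cm/s.
x(10) = -9 + Σ Δx = 57 cm.

57 cm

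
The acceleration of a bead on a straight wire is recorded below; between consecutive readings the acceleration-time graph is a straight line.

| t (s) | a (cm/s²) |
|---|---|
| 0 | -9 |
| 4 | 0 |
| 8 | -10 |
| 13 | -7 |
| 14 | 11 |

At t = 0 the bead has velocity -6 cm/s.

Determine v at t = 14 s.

Δv equals the area under the a-t graph; then v = v₀ + Δv.
0–4 s: ½(-9 + 0)(4) = -18 cm/s
4–8 s: ½(0 + -10)(4) = -20 cm/s
8–13 s: ½(-10 + -7)(5) = -42.5 cm/s
13–14 s: ½(-7 + 11)(1) = 2 cm/s
Δv = -78.5 cm/s, so v(14) = -6 + (-78.5) = -84.5 cm/s.

-84.5 cm/s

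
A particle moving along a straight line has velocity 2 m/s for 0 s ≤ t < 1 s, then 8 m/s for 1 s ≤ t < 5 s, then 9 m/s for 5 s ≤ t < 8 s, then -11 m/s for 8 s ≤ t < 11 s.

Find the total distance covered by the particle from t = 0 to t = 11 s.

94 m

Total distance travelled is ∫|v| dt — sum the magnitudes of each area piece.
0–1 s: |2| × 1 = 2 m
1–5 s: |8| × 4 = 32 m
5–8 s: |9| × 3 = 27 m
8–11 s: |-11| × 3 = 33 m
Total distance = 94 m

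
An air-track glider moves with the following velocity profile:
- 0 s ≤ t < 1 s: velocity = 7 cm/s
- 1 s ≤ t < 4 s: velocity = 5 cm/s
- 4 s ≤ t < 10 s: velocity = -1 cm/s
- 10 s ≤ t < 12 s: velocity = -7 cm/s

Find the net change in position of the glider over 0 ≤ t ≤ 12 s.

2 cm

Net displacement equals the area under the velocity-time graph (areas below the axis count negative).
0–1 s: 7 × 1 = 7 cm
1–4 s: 5 × 3 = 15 cm
4–10 s: -1 × 6 = -6 cm
10–12 s: -7 × 2 = -14 cm
Net displacement = 2 cm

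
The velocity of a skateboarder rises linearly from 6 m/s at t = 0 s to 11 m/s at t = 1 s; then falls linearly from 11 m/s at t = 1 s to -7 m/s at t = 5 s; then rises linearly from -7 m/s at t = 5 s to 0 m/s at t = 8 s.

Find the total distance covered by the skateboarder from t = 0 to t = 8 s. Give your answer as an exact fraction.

341/9 m

Total distance travelled is ∫|v| dt — sum the magnitudes of each area piece.
0–1 s: |½(6 + 11)(1)| = 8.5 m
1–5 s: v = 0 at t = 31/9 s; triangle areas 121/9 + 49/9 = 170/9 m
5–8 s: |½(-7 + 0)(3)| = 10.5 m
Total distance = 341/9 m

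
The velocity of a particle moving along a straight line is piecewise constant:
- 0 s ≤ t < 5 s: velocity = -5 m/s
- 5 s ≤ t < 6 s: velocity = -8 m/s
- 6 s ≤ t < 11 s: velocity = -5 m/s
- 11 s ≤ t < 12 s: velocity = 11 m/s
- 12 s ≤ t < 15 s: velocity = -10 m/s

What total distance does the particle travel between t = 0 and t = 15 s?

99 m

Total distance travelled is ∫|v| dt — sum the magnitudes of each area piece.
0–5 s: |-5| × 5 = 25 m
5–6 s: |-8| × 1 = 8 m
6–11 s: |-5| × 5 = 25 m
11–12 s: |11| × 1 = 11 m
12–15 s: |-10| × 3 = 30 m
Total distance = 99 m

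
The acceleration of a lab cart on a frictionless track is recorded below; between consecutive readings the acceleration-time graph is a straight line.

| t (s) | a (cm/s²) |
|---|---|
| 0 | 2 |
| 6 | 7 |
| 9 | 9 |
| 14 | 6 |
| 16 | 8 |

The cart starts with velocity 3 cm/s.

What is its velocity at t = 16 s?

105.5 cm/s

Δv equals the area under the a-t graph; then v = v₀ + Δv.
0–6 s: ½(2 + 7)(6) = 27 cm/s
6–9 s: ½(7 + 9)(3) = 24 cm/s
9–14 s: ½(9 + 6)(5) = 37.5 cm/s
14–16 s: ½(6 + 8)(2) = 14 cm/s
Δv = 102.5 cm/s, so v(16) = 3 + (102.5) = 105.5 cm/s.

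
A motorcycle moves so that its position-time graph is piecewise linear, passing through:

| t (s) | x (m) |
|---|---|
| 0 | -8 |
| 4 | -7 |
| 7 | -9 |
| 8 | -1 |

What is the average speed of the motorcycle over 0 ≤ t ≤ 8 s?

Average speed = (total path length)/(elapsed time); on a piecewise-linear x-t graph the path length is Σ|Δx|.
0–4 s: |Δx| = |-7 − -8| = 1 m
4–7 s: |Δx| = |-9 − -7| = 2 m
7–8 s: |Δx| = |-1 − -9| = 8 m
Total path = 11 m; average speed = 11/8 = 1.375 m/s.

1.375 m/s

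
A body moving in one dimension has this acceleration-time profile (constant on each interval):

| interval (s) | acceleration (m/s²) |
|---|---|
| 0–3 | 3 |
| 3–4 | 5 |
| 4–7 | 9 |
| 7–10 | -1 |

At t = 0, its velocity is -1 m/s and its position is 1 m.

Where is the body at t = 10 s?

On each constant-a segment, Δv = aΔt and Δx = v₀Δt + ½aΔt²; chain segment to segment.
0–3 s: v starts -1 m/s; Δx = -1·3 + ½·3·3² = 10.5 m; v ends 8 m/s.
3–4 s: v starts 8 m/s; Δx = 8·1 + ½·5·1² = 10.5 m; v ends 13 m/s.
4–7 s: v starts 13 m/s; Δx = 13·3 + ½·9·3² = 79.5 m; v ends 40 m/s.
7–10 s: v starts 40 m/s; Δx = 40·3 + ½·-1·3² = 115.5 m; v ends 37 m/s.
x(10) = 1 + Σ Δx = 217 m.

217 m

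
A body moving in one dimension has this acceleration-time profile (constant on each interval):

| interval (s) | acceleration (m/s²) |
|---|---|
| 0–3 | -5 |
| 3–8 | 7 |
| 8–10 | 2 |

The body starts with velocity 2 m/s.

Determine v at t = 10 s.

Δv equals the area under the a-t graph; then v = v₀ + Δv.
0–3 s: -5 × 3 = -15 m/s
3–8 s: 7 × 5 = 35 m/s
8–10 s: 2 × 2 = 4 m/s
Δv = 24 m/s, so v(10) = 2 + (24) = 26 m/s.

26 m/s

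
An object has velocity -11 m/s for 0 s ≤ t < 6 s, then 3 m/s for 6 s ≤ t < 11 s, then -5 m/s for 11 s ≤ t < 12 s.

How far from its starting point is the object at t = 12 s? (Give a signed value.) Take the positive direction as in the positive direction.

Displacement is the signed area under the v-t curve.
0–6 s: -11 × 6 = -66 m
6–11 s: 3 × 5 = 15 m
11–12 s: -5 × 1 = -5 m
Net displacement = -56 m

-56 m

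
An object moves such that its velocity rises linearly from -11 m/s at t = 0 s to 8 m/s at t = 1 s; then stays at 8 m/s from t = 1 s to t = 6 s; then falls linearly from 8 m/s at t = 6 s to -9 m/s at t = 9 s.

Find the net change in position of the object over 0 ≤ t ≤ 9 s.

Net displacement equals the area under the velocity-time graph (areas below the axis count negative).
0–1 s: ½(-11 + 8)(1) = -1.5 m
1–6 s: 8 × 5 = 40 m
6–9 s: ½(8 + -9)(3) = -1.5 m
Net displacement = 37 m

37 m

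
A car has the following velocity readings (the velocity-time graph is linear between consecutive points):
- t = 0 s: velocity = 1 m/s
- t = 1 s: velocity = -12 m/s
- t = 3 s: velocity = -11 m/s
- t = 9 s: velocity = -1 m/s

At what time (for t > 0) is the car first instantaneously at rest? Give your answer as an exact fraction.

v changes sign on 0–1 s (from 1 to -12); the graph is linear there, so v = 0 at t = 0 + (-1)·(1 − 0)/(-12 − 1) = 1/13 s.

t = 1/13 s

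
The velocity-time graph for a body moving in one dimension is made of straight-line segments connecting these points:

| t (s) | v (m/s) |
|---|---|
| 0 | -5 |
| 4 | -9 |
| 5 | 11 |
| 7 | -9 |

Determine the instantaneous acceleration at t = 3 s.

-1 m/s²

Acceleration is the slope of the v-t graph on 0–4 s: (-9 − -5)/(4 − 0) = -1 m/s².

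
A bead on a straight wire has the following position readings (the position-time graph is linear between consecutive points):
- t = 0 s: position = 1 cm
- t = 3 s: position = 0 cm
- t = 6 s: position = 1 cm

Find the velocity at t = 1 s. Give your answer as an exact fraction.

Velocity is the slope of the x-t graph on 0–3 s: (0 − 1)/(3 − 0) = -1/3 cm/s.

-1/3 cm/s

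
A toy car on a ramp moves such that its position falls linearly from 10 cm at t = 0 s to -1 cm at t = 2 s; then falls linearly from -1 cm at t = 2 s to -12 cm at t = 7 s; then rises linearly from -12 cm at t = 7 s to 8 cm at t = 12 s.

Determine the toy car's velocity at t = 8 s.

4 cm/s

Velocity is the slope of the x-t graph on 7–12 s: (8 − -12)/(12 − 7) = 4 cm/s.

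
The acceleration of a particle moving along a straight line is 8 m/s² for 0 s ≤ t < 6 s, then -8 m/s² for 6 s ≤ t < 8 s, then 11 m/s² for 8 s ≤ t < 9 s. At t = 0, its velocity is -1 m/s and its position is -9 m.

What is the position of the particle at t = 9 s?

On each constant-a segment, Δv = aΔt and Δx = v₀Δt + ½aΔt²; chain segment to segment.
0–6 s: v starts -1 m/s; Δx = -1·6 + ½·8·6² = 138 m; v ends 47 m/s.
6–8 s: v starts 47 m/s; Δx = 47·2 + ½·-8·2² = 78 m; v ends 31 m/s.
8–9 s: v starts 31 m/s; Δx = 31·1 + ½·11·1² = 36.5 m; v ends 42 m/s.
x(9) = -9 + Σ Δx = 243.5 m.

243.5 m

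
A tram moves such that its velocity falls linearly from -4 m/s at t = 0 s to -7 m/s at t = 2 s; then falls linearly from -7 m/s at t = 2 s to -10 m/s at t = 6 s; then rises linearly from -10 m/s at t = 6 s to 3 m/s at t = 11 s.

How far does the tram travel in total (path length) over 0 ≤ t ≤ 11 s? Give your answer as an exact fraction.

1715/26 m

Distance (not displacement) is the total path length: add the absolute areas under v-t.
0–2 s: |½(-4 + -7)(2)| = 11 m
2–6 s: |½(-7 + -10)(4)| = 34 m
6–11 s: v = 0 at t = 128/13 s; triangle areas 250/13 + 45/26 = 545/26 m
Total distance = 1715/26 m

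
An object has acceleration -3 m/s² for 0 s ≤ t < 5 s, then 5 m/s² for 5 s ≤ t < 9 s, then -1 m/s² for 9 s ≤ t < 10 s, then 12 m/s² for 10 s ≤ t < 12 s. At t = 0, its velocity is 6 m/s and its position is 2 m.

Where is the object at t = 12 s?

53 m

On each constant-a segment, Δv = aΔt and Δx = v₀Δt + ½aΔt²; chain segment to segment.
0–5 s: v starts 6 m/s; Δx = 6·5 + ½·-3·5² = -7.5 m; v ends -9 m/s.
5–9 s: v starts -9 m/s; Δx = -9·4 + ½·5·4² = 4 m; v ends 11 m/s.
9–10 s: v starts 11 m/s; Δx = 11·1 + ½·-1·1² = 10.5 m; v ends 10 m/s.
10–12 s: v starts 10 m/s; Δx = 10·2 + ½·12·2² = 44 m; v ends 34 m/s.
x(12) = 2 + Σ Δx = 53 m.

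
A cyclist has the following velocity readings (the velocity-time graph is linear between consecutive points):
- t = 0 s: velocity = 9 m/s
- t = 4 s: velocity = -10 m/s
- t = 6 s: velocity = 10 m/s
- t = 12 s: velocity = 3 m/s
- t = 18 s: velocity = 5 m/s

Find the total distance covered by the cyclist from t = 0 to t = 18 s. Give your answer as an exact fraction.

1749/19 m

Total distance travelled is ∫|v| dt — sum the magnitudes of each area piece.
0–4 s: v = 0 at t = 36/19 s; triangle areas 162/19 + 200/19 = 362/19 m
4–6 s: v = 0 at t = 5 s; triangle areas 5 + 5 = 10 m
6–12 s: |½(10 + 3)(6)| = 39 m
12–18 s: |½(3 + 5)(6)| = 24 m
Total distance = 1749/19 m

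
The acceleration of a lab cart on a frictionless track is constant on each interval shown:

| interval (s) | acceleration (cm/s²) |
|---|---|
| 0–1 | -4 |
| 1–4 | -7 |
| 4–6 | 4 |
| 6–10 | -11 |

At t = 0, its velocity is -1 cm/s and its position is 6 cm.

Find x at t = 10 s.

-247.5 cm

On each constant-a segment, Δv = aΔt and Δx = v₀Δt + ½aΔt²; chain segment to segment.
0–1 s: v starts -1 cm/s; Δx = -1·1 + ½·-4·1² = -3 cm; v ends -5 cm/s.
1–4 s: v starts -5 cm/s; Δx = -5·3 + ½·-7·3² = -46.5 cm; v ends -26 cm/s.
4–6 s: v starts -26 cm/s; Δx = -26·2 + ½·4·2² = -44 cm; v ends -18 cm/s.
6–10 s: v starts -18 cm/s; Δx = -18·4 + ½·-11·4² = -160 cm; v ends -62 cm/s.
x(10) = 6 + Σ Δx = -247.5 cm.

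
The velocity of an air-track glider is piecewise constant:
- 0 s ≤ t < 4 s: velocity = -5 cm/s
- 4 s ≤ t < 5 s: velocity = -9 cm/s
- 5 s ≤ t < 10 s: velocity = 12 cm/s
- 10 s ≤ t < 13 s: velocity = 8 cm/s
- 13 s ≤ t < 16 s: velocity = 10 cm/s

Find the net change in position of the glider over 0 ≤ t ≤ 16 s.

85 cm

Displacement is the signed area under the v-t curve.
0–4 s: -5 × 4 = -20 cm
4–5 s: -9 × 1 = -9 cm
5–10 s: 12 × 5 = 60 cm
10–13 s: 8 × 3 = 24 cm
13–16 s: 10 × 3 = 30 cm
Net displacement = 85 cm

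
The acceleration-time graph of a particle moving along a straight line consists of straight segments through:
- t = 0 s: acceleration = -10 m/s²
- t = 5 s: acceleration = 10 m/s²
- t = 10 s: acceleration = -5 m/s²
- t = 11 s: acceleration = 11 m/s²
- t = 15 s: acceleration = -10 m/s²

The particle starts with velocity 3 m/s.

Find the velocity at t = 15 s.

Δv equals the area under the a-t graph; then v = v₀ + Δv.
0–5 s: ½(-10 + 10)(5) = 0 m/s
5–10 s: ½(10 + -5)(5) = 12.5 m/s
10–11 s: ½(-5 + 11)(1) = 3 m/s
11–15 s: ½(11 + -10)(4) = 2 m/s
Δv = 17.5 m/s, so v(15) = 3 + (17.5) = 20.5 m/s.

20.5 m/s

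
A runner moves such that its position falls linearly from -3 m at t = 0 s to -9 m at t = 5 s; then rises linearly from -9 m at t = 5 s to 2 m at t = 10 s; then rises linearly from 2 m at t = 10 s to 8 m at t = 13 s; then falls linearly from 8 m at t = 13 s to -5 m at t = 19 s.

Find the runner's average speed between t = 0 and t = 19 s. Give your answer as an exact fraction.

Average speed = (total path length)/(elapsed time); on a piecewise-linear x-t graph the path length is Σ|Δx|.
0–5 s: |Δx| = |-9 − -3| = 6 m
5–10 s: |Δx| = |2 − -9| = 11 m
10–13 s: |Δx| = |8 − 2| = 6 m
13–19 s: |Δx| = |-5 − 8| = 13 m
Total path = 36 m; average speed = 36/19 = 36/19 m/s.

36/19 m/s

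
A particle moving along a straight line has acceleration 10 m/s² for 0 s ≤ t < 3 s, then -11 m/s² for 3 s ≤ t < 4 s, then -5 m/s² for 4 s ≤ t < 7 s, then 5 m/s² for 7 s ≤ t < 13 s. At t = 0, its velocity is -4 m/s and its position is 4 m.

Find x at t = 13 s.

On each constant-a segment, Δv = aΔt and Δx = v₀Δt + ½aΔt²; chain segment to segment.
0–3 s: v starts -4 m/s; Δx = -4·3 + ½·10·3² = 33 m; v ends 26 m/s.
3–4 s: v starts 26 m/s; Δx = 26·1 + ½·-11·1² = 20.5 m; v ends 15 m/s.
4–7 s: v starts 15 m/s; Δx = 15·3 + ½·-5·3² = 22.5 m; v ends 0 m/s.
7–13 s: v starts 0 m/s; Δx = 0·6 + ½·5·6² = 90 m; v ends 30 m/s.
x(13) = 4 + Σ Δx = 170 m.

170 m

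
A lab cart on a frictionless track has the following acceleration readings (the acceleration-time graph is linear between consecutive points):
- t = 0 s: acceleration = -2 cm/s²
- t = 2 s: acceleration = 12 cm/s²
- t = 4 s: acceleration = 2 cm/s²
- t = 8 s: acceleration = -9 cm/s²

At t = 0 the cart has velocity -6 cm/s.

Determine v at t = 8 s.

Δv equals the area under the a-t graph; then v = v₀ + Δv.
0–2 s: ½(-2 + 12)(2) = 10 cm/s
2–4 s: ½(12 + 2)(2) = 14 cm/s
4–8 s: ½(2 + -9)(4) = -14 cm/s
Δv = 10 cm/s, so v(8) = -6 + (10) = 4 cm/s.

4 cm/s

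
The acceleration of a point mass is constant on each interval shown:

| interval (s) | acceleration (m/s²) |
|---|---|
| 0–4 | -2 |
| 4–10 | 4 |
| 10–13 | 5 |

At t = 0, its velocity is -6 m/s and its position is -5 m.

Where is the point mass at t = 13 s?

On each constant-a segment, Δv = aΔt and Δx = v₀Δt + ½aΔt²; chain segment to segment.
0–4 s: v starts -6 m/s; Δx = -6·4 + ½·-2·4² = -40 m; v ends -14 m/s.
4–10 s: v starts -14 m/s; Δx = -14·6 + ½·4·6² = -12 m; v ends 10 m/s.
10–13 s: v starts 10 m/s; Δx = 10·3 + ½·5·3² = 52.5 m; v ends 25 m/s.
x(13) = -5 + Σ Δx = -4.5 m.

-4.5 m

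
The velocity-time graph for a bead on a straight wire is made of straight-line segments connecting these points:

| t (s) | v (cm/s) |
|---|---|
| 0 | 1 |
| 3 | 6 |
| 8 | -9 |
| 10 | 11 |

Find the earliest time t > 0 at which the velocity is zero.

t = 5 s

v changes sign on 3–8 s (from 6 to -9); the graph is linear there, so v = 0 at t = 3 + (-6)·(8 − 3)/(-9 − 6) = 5 s.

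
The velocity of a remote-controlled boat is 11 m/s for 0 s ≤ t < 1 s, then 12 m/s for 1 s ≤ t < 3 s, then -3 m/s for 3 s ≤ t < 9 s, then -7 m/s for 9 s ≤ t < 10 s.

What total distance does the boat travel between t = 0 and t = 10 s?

Distance (not displacement) is the total path length: add the absolute areas under v-t.
0–1 s: |11| × 1 = 11 m
1–3 s: |12| × 2 = 24 m
3–9 s: |-3| × 6 = 18 m
9–10 s: |-7| × 1 = 7 m
Total distance = 60 m

60 m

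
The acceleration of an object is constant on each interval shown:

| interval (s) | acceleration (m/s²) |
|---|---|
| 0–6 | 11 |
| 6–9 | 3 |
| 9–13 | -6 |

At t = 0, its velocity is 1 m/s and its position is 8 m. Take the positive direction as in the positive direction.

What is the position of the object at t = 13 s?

682.5 m

On each constant-a segment, Δv = aΔt and Δx = v₀Δt + ½aΔt²; chain segment to segment.
0–6 s: v starts 1 m/s; Δx = 1·6 + ½·11·6² = 204 m; v ends 67 m/s.
6–9 s: v starts 67 m/s; Δx = 67·3 + ½·3·3² = 214.5 m; v ends 76 m/s.
9–13 s: v starts 76 m/s; Δx = 76·4 + ½·-6·4² = 256 m; v ends 52 m/s.
x(13) = 8 + Σ Δx = 682.5 m.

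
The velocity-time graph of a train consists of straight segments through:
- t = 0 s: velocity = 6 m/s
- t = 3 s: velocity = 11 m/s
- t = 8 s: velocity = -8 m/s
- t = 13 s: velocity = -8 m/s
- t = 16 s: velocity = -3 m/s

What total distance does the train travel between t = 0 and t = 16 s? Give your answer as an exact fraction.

Distance (not displacement) is the total path length: add the absolute areas under v-t.
0–3 s: |½(6 + 11)(3)| = 25.5 m
3–8 s: v = 0 at t = 112/19 s; triangle areas 605/38 + 160/19 = 925/38 m
8–13 s: |-8| × 5 = 40 m
13–16 s: |½(-8 + -3)(3)| = 16.5 m
Total distance = 4041/38 m

4041/38 m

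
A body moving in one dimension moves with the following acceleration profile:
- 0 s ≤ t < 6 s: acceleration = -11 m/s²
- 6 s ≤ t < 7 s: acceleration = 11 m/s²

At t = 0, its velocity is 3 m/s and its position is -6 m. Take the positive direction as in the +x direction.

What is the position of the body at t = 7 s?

-243.5 m

On each constant-a segment, Δv = aΔt and Δx = v₀Δt + ½aΔt²; chain segment to segment.
0–6 s: v starts 3 m/s; Δx = 3·6 + ½·-11·6² = -180 m; v ends -63 m/s.
6–7 s: v starts -63 m/s; Δx = -63·1 + ½·11·1² = -57.5 m; v ends -52 m/s.
x(7) = -6 + Σ Δx = -243.5 m.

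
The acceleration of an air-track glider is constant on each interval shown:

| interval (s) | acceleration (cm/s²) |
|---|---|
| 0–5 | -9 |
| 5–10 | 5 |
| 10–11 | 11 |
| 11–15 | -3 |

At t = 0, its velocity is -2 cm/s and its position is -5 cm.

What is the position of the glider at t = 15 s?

On each constant-a segment, Δv = aΔt and Δx = v₀Δt + ½aΔt²; chain segment to segment.
0–5 s: v starts -2 cm/s; Δx = -2·5 + ½·-9·5² = -122.5 cm; v ends -47 cm/s.
5–10 s: v starts -47 cm/s; Δx = -47·5 + ½·5·5² = -172.5 cm; v ends -22 cm/s.
10–11 s: v starts -22 cm/s; Δx = -22·1 + ½·11·1² = -16.5 cm; v ends -11 cm/s.
11–15 s: v starts -11 cm/s; Δx = -11·4 + ½·-3·4² = -68 cm; v ends -23 cm/s.
x(15) = -5 + Σ Δx = -384.5 cm.

-384.5 cm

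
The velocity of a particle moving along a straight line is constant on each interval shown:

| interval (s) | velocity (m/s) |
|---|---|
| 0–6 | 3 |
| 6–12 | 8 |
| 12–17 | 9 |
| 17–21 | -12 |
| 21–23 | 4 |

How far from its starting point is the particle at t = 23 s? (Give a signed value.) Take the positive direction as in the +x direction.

71 m

Displacement is the signed area under the v-t curve.
0–6 s: 3 × 6 = 18 m
6–12 s: 8 × 6 = 48 m
12–17 s: 9 × 5 = 45 m
17–21 s: -12 × 4 = -48 m
21–23 s: 4 × 2 = 8 m
Net displacement = 71 m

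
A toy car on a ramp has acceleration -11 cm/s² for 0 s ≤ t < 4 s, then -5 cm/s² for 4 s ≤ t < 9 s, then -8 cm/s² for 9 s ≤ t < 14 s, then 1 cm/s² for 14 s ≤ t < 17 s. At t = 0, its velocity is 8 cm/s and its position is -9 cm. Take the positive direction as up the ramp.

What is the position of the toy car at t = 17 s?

On each constant-a segment, Δv = aΔt and Δx = v₀Δt + ½aΔt²; chain segment to segment.
0–4 s: v starts 8 cm/s; Δx = 8·4 + ½·-11·4² = -56 cm; v ends -36 cm/s.
4–9 s: v starts -36 cm/s; Δx = -36·5 + ½·-5·5² = -242.5 cm; v ends -61 cm/s.
9–14 s: v starts -61 cm/s; Δx = -61·5 + ½·-8·5² = -405 cm; v ends -101 cm/s.
14–17 s: v starts -101 cm/s; Δx = -101·3 + ½·1·3² = -298.5 cm; v ends -98 cm/s.
x(17) = -9 + Σ Δx = -1011 cm.

-1011 cm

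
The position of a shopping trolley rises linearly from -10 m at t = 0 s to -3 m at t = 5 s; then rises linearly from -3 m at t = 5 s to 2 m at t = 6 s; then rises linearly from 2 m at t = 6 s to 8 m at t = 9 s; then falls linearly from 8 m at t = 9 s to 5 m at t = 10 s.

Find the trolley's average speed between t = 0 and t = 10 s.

Average speed = (total path length)/(elapsed time); on a piecewise-linear x-t graph the path length is Σ|Δx|.
0–5 s: |Δx| = |-3 − -10| = 7 m
5–6 s: |Δx| = |2 − -3| = 5 m
6–9 s: |Δx| = |8 − 2| = 6 m
9–10 s: |Δx| = |5 − 8| = 3 m
Total path = 21 m; average speed = 21/10 = 2.1 m/s.

2.1 m/s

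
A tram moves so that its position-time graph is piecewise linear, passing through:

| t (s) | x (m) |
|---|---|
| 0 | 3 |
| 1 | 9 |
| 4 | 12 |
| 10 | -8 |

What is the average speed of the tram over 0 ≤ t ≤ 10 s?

2.9 m/s

Average speed = (total path length)/(elapsed time); on a piecewise-linear x-t graph the path length is Σ|Δx|.
0–1 s: |Δx| = |9 − 3| = 6 m
1–4 s: |Δx| = |12 − 9| = 3 m
4–10 s: |Δx| = |-8 − 12| = 20 m
Total path = 29 m; average speed = 29/10 = 2.9 m/s.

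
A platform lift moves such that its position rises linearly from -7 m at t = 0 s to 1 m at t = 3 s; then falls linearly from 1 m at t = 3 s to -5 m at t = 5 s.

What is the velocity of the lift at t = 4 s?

-3 m/s

Velocity is the slope of the x-t graph on 3–5 s: (-5 − 1)/(5 − 3) = -3 m/s.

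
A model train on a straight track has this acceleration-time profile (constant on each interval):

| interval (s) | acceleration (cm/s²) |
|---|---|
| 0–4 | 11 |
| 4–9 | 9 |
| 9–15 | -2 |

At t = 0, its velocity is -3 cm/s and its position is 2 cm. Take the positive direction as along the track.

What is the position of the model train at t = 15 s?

On each constant-a segment, Δv = aΔt and Δx = v₀Δt + ½aΔt²; chain segment to segment.
0–4 s: v starts -3 cm/s; Δx = -3·4 + ½·11·4² = 76 cm; v ends 41 cm/s.
4–9 s: v starts 41 cm/s; Δx = 41·5 + ½·9·5² = 317.5 cm; v ends 86 cm/s.
9–15 s: v starts 86 cm/s; Δx = 86·6 + ½·-2·6² = 480 cm; v ends 74 cm/s.
x(15) = 2 + Σ Δx = 875.5 cm.

875.5 cm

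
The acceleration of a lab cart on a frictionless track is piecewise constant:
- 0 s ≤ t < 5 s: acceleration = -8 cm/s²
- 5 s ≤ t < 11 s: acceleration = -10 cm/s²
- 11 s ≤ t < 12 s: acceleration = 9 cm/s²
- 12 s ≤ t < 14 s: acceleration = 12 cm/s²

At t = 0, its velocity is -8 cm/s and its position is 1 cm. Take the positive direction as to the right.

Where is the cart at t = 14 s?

-884.5 cm

On each constant-a segment, Δv = aΔt and Δx = v₀Δt + ½aΔt²; chain segment to segment.
0–5 s: v starts -8 cm/s; Δx = -8·5 + ½·-8·5² = -140 cm; v ends -48 cm/s.
5–11 s: v starts -48 cm/s; Δx = -48·6 + ½·-10·6² = -468 cm; v ends -108 cm/s.
11–12 s: v starts -108 cm/s; Δx = -108·1 + ½·9·1² = -103.5 cm; v ends -99 cm/s.
12–14 s: v starts -99 cm/s; Δx = -99·2 + ½·12·2² = -174 cm; v ends -75 cm/s.
x(14) = 1 + Σ Δx = -884.5 cm.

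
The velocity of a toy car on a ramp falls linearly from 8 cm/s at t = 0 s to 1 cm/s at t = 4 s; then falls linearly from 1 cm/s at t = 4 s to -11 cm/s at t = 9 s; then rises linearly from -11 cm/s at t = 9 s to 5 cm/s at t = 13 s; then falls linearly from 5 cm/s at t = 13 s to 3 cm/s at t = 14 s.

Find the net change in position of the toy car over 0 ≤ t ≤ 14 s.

Displacement is the signed area under the v-t curve.
0–4 s: ½(8 + 1)(4) = 18 cm
4–9 s: ½(1 + -11)(5) = -25 cm
9–13 s: ½(-11 + 5)(4) = -12 cm
13–14 s: ½(5 + 3)(1) = 4 cm
Net displacement = -15 cm

-15 cm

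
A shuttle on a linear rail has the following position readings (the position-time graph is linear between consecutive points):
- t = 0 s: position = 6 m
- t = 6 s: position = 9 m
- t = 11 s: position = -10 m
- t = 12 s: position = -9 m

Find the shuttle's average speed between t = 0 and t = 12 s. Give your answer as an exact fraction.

Average speed = (total path length)/(elapsed time); on a piecewise-linear x-t graph the path length is Σ|Δx|.
0–6 s: |Δx| = |9 − 6| = 3 m
6–11 s: |Δx| = |-10 − 9| = 19 m
11–12 s: |Δx| = |-9 − -10| = 1 m
Total path = 23 m; average speed = 23/12 = 23/12 m/s.

23/12 m/s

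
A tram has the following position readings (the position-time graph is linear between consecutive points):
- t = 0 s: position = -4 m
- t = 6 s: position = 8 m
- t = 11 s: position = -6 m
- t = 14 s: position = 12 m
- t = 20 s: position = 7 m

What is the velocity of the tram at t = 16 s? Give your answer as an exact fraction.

-5/6 m/s

Velocity is the slope of the x-t graph on 14–20 s: (7 − 12)/(20 − 14) = -5/6 m/s.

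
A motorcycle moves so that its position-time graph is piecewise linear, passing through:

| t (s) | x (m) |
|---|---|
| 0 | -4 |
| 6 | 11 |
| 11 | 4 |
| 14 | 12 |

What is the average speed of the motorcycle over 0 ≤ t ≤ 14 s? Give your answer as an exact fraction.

15/7 m/s

Average speed = (total path length)/(elapsed time); on a piecewise-linear x-t graph the path length is Σ|Δx|.
0–6 s: |Δx| = |11 − -4| = 15 m
6–11 s: |Δx| = |4 − 11| = 7 m
11–14 s: |Δx| = |12 − 4| = 8 m
Total path = 30 m; average speed = 30/14 = 15/7 m/s.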